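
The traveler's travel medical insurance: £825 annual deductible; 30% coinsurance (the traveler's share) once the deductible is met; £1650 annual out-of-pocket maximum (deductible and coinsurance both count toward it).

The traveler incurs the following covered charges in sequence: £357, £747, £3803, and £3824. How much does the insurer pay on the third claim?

Bill 1, £357: all of it applies to the deductible. Traveler pays £357; OOP now £357. Plan pays £357 − £357 = £0.
Bill 2, £747: deductible takes £468, £279 remains; traveler's 30% is £83.70. Traveler pays £551.70; OOP now £908.70. Insurer: £747 − £551.70 = £195.30.
Bill 3, £3803: deductible already satisfied, so traveler's share is 30% × £3803 = £1140.90. That would push OOP to £2049.60, over the £1650 cap, so traveler pays £1650 − £908.70 = £741.30. Plan pays £3803 − £741.30 = £3061.70.

£3061.70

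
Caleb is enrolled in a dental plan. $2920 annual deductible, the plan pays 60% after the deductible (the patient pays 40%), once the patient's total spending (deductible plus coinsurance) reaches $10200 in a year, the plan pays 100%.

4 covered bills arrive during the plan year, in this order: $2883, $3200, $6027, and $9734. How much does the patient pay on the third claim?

Claim 1 ($2883): all of it applies to the deductible. Cost to patient: $2883. OOP to date $2883.
Claim 2 ($3200): deductible takes $37, $3163 remains; coinsurance $3163 × 40% = $1265.20. Patient pays $1302.20; OOP now $4185.20.
Claim 3 ($6027): deductible already satisfied, so patient's share is 40% × $6027 = $2410.80. Cost to patient: $2410.80. OOP to date $6596.

$2410.80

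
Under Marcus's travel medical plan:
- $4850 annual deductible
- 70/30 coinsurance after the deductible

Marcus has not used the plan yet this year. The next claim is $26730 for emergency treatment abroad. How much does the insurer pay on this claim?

Nothing has been paid toward the $4850 deductible, so the first $4850 of this charge is applied there.
The remaining $21880 (= $26730 − $4850) moves to coinsurance.
Traveler's 30% share of $21880 is $6564.
Traveler responsibility: $4850 + $6564 = $11414.
The plan picks up $26730 − $11414 = $15316.

$15316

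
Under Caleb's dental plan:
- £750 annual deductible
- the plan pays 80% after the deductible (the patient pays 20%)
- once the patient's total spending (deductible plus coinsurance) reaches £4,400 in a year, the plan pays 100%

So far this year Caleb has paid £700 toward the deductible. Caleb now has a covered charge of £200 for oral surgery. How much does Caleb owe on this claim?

Remaining deductible: £750 − £700 = £50.
After the £50 deductible portion, £200 − £50 = £150 is subject to coinsurance.
Patient's 20% share of £150 is £30.
That puts the patient's cost at £50 + £30 = £80 before any cap.
Cumulative spending £700 + £80 = £780 stays under the £4,400 maximum.

£80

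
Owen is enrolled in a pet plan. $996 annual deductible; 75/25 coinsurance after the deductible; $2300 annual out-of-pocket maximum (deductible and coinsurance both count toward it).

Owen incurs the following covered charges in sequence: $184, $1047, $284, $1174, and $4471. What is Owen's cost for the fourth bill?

$293.50

Claim 1 — $184: entire amount goes to the deductible. Cost to owner: $184. OOP to date $184.
Claim 2 — $1047: $812 finishes the deductible; $235 goes to coinsurance; owner's 25% is $58.75. Owner pays $870.75; OOP now $1054.75.
Claim 3 — $284: 25% coinsurance on $284 = $71. Owner owes $71 (running OOP $1125.75).
Claim 4 — $1174: deductible already satisfied, so owner's share is 25% × $1174 = $293.50. Owner pays $293.50; OOP now $1419.25.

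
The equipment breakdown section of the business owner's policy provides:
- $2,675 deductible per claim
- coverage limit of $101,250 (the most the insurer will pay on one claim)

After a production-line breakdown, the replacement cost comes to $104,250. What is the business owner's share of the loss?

Less the $2,675 deductible: $104,250 − $2,675 = $101,575.
The $101,250 per-incident cap binds; insurer pays $101,250.
The business owner bears the rest of the original loss: $104,250 − $101,250 = $3,000.

$3,000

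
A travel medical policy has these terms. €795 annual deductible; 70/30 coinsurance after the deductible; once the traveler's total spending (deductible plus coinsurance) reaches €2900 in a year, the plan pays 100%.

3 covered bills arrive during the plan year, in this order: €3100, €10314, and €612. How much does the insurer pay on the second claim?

€8900.50

Claim 1 — €3100: €795 finishes the deductible; €2305 goes to coinsurance; traveler's 30% is €691.50. Traveler pays €1486.50; OOP now €1486.50. Insurer: €3100 − €1486.50 = €1613.50.
Claim 2 — €10314: deductible met; 30% of €10314 = €3094.20. That would push OOP to €4580.70, over the €2900 cap, so traveler pays €2900 − €1486.50 = €1413.50. Insurer: €10314 − €1413.50 = €8900.50.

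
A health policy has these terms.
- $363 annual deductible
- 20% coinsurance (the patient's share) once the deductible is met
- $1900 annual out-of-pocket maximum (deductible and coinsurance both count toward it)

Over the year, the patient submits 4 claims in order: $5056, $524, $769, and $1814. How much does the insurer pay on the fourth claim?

$1474.20

#1 ($5056): $363 to deductible, leaving $4693; coinsurance $4693 × 20% = $938.60. Cost to patient: $1301.60. OOP to date $1301.60. Insurer: $5056 − $1301.60 = $3754.40.
#2 ($524): 20% coinsurance on $524 = $104.80. Cost to patient: $104.80. OOP to date $1406.40. Insurer: $524 − $104.80 = $419.20.
#3 ($769): deductible already satisfied, so patient's share is 20% × $769 = $153.80. Cost to patient: $153.80. OOP to date $1560.20. Plan pays $769 − $153.80 = $615.20.
#4 ($1814): 20% coinsurance on $1814 = $362.80. That would push OOP to $1923, over the $1900 cap, so patient pays $1900 − $1560.20 = $339.80. Plan pays $1814 − $339.80 = $1474.20.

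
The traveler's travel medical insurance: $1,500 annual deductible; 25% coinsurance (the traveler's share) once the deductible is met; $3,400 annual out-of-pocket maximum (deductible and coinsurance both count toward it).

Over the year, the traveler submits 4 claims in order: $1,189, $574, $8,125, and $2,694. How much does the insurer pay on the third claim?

$6,290.75

#1 ($1,189): all of it applies to the deductible. Traveler pays $1,189; OOP now $1,189. Plan pays $1,189 − $1,189 = $0.
#2 ($574): deductible takes $311, $263 remains; traveler's 25% is $65.75. Traveler pays $376.75; OOP now $1,565.75. Insurer: $574 − $376.75 = $197.25.
#3 ($8,125): deductible met; 25% of $8,125 = $2,031.25. Adding that to $1,565.75 gives $3,597, past the $3,400 cap; traveler pays only $3,400 − $1,565.75 = $1,834.25. Plan pays $8,125 − $1,834.25 = $6,290.75.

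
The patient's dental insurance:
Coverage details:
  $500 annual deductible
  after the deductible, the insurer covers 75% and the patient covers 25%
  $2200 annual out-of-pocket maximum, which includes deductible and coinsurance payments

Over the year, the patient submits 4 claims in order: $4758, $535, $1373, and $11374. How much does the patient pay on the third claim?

Claim 1 — $4758: $500 to deductible, leaving $4258; coinsurance $4258 × 25% = $1064.50. Cost to patient: $1564.50. OOP to date $1564.50.
Claim 2 — $535: 25% coinsurance on $535 = $133.75. Patient owes $133.75 (running OOP $1698.25).
Claim 3 — $1373: 25% coinsurance on $1373 = $343.25. Patient pays $343.25; OOP now $2041.50.

$343.25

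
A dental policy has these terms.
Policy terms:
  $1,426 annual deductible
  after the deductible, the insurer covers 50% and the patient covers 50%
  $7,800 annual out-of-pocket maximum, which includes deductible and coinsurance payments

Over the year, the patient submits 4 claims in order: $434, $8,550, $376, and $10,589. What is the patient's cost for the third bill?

$188

Claim 1 ($434): fully absorbed by the deductible. Patient owes $434 (running OOP $434).
Claim 2 ($8,550): $992 to deductible, leaving $7,558; coinsurance $7,558 × 50% = $3,779. Patient owes $4,771 (running OOP $5,205).
Claim 3 ($376): deductible already satisfied, so patient's share is 50% × $376 = $188. Patient owes $188 (running OOP $5,393).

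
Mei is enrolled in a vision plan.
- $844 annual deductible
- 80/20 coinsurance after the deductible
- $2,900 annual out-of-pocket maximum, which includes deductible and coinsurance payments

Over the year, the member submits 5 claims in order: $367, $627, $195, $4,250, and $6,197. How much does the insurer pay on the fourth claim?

$3,400

#1 ($367): entire amount goes to the deductible. Member owes $367 (running OOP $367). Insurer: $367 − $367 = $0.
#2 ($627): $477 to deductible, leaving $150; 20% of $150 = $30. Member pays $507; OOP now $874. Insurer: $627 − $507 = $120.
#3 ($195): 20% coinsurance on $195 = $39. Member pays $39; OOP now $913. Plan pays $195 − $39 = $156.
#4 ($4,250): deductible met; 20% of $4,250 = $850. Member pays $850; OOP now $1,763. Plan pays $4,250 − $850 = $3,400.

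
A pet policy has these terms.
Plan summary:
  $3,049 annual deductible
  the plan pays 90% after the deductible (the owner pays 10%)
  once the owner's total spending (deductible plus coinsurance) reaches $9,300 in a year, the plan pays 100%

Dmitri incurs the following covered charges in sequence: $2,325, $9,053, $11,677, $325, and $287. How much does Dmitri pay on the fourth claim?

$32.50

Claim 1 — $2,325: fully absorbed by the deductible. Owner pays $2,325; OOP now $2,325.
Claim 2 — $9,053: $724 finishes the deductible; $8,329 goes to coinsurance; coinsurance $8,329 × 10% = $832.90. Owner owes $1,556.90 (running OOP $3,881.90).
Claim 3 — $11,677: 10% coinsurance on $11,677 = $1,167.70. Owner owes $1,167.70 (running OOP $5,049.60).
Claim 4 — $325: deductible met; 10% of $325 = $32.50. Cost to owner: $32.50. OOP to date $5,082.10.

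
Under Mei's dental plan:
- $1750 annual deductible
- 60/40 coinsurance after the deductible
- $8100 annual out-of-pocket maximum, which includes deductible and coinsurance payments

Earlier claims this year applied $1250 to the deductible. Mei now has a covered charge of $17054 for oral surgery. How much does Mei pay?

$1250 of the $1750 deductible is already met, leaving $500.
The remaining $16554 (= $17054 − $500) moves to coinsurance.
Coinsurance: $16554 × 40% = $6621.60.
Patient responsibility before any cap: $500 + $6621.60 = $7121.60.
That would bring total out-of-pocket to $8371.60, past the $8100 cap. The patient is capped at $8100 − $1250 = $6850 on this claim.

$6850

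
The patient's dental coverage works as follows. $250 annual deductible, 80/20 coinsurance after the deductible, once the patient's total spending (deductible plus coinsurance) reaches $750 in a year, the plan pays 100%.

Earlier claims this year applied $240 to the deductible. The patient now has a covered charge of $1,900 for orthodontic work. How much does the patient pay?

$388

$240 of the $250 deductible is already met, leaving $10.
That leaves $1,900 − $10 = $1,890 for coinsurance.
Coinsurance: $1,890 × 20% = $378.
Patient responsibility before any cap: $10 + $378 = $388.
Year-to-date out-of-pocket becomes $240 + $388 = $628, still under the $750 maximum, so no cap applies.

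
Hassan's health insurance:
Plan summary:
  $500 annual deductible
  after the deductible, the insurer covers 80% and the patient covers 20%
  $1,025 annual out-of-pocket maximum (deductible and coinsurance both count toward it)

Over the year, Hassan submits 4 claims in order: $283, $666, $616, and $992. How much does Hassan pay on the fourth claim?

Claim 1 — $283: entire amount goes to the deductible. Patient owes $283 (running OOP $283).
Claim 2 — $666: $217 to deductible, leaving $449; patient's 20% is $89.80. Patient pays $306.80; OOP now $589.80.
Claim 3 — $616: 20% coinsurance on $616 = $123.20. Patient owes $123.20 (running OOP $713).
Claim 4 — $992: 20% coinsurance on $992 = $198.40. Patient owes $198.40 (running OOP $911.40).

$198.40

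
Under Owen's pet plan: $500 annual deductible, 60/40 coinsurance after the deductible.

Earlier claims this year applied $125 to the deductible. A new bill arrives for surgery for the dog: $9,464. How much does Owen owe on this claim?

Deductible still to meet: $500 − $125 = $375.
That leaves $9,464 − $375 = $9,089 for coinsurance.
Coinsurance: $9,089 × 40% = $3,635.60.
That puts the owner's cost at $375 + $3,635.60 = $4,010.60.

$4,010.60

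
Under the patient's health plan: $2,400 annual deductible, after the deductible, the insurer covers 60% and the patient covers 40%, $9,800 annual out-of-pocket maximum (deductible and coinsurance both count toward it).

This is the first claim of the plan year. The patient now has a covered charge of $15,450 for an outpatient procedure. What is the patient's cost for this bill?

$7,620

Deductible not yet touched, so the first $2,400 of the bill goes to the deductible.
That leaves $15,450 − $2,400 = $13,050 for coinsurance.
Patient's 40% share of $13,050 is $5,220.
That puts the patient's cost at $2,400 + $5,220 = $7,620 before any cap.
Total out-of-pocket so far would be $0 + $7,620 = $7,620, below the $9,800 cap — no reduction.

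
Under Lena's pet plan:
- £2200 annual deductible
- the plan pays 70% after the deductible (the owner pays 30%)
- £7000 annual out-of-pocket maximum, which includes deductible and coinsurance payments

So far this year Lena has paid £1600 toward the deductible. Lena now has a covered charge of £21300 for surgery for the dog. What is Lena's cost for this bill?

£5400

£1600 of the £2200 deductible is already met, leaving £600.
After the £600 deductible portion, £21300 − £600 = £20700 is subject to coinsurance.
Owner's 30% share of £20700 is £6210.
So the owner owes £600 + £6210 = £6810 before any cap.
Adding £6810 to the £1600 already spent would give £8410, which exceeds the £7000 cap; the owner pays just £7000 − £1600 = £5400.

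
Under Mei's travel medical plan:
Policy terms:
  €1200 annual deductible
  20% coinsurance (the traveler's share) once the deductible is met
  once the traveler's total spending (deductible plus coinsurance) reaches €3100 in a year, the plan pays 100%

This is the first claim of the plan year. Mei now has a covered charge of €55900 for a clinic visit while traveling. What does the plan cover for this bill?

€52800

The full €1200 deductible is still open; €1200 of this bill applies to it.
That leaves €55900 − €1200 = €54700 for coinsurance.
20% of €54700 = €10940 falls to the traveler.
Traveler responsibility before any cap: €1200 + €10940 = €12140.
Adding €12140 to the €0 already spent would give €12140, which exceeds the €3100 cap; the traveler pays just €3100 − €0 = €3100.
The insurer covers the remainder: €55900 − €3100 = €52800.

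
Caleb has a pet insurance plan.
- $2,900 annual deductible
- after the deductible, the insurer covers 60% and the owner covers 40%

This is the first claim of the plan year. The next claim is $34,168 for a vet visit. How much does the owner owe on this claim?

Nothing has been paid toward the $2,900 deductible, so the first $2,900 of this charge is applied there.
That leaves $34,168 − $2,900 = $31,268 for coinsurance.
40% of $31,268 = $12,507.20 falls to the owner.
So the owner owes $2,900 + $12,507.20 = $15,407.20.

$15,407.20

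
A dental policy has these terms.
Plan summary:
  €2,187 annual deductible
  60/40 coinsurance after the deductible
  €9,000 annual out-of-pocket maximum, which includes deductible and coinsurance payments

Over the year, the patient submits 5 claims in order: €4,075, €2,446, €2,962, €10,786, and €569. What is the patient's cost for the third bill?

€1,184.80

Claim 1 (€4,075): deductible takes €2,187, €1,888 remains; 40% of €1,888 = €755.20. Patient pays €2,942.20; OOP now €2,942.20.
Claim 2 (€2,446): deductible already satisfied, so patient's share is 40% × €2,446 = €978.40. Cost to patient: €978.40. OOP to date €3,920.60.
Claim 3 (€2,962): 40% coinsurance on €2,962 = €1,184.80. Cost to patient: €1,184.80. OOP to date €5,105.40.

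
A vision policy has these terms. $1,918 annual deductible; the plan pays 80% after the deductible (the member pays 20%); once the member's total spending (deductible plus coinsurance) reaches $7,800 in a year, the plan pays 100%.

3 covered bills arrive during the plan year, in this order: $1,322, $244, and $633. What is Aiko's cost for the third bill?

$408.20

Bill 1, $1,322: all of it applies to the deductible. Member owes $1,322 (running OOP $1,322).
Bill 2, $244: fully absorbed by the deductible. Cost to member: $244. OOP to date $1,566.
Bill 3, $633: $352 to deductible, leaving $281; coinsurance $281 × 20% = $56.20. Cost to member: $408.20. OOP to date $1,974.20.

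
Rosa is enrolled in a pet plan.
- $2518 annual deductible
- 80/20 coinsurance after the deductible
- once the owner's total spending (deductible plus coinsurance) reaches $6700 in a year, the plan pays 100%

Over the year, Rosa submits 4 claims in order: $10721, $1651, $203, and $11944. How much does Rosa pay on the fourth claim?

#1 ($10721): $2518 finishes the deductible; $8203 goes to coinsurance; owner's 20% is $1640.60. Owner owes $4158.60 (running OOP $4158.60).
#2 ($1651): deductible already satisfied, so owner's share is 20% × $1651 = $330.20. Owner owes $330.20 (running OOP $4488.80).
#3 ($203): deductible already satisfied, so owner's share is 20% × $203 = $40.60. Owner owes $40.60 (running OOP $4529.40).
#4 ($11944): deductible met; 20% of $11944 = $2388.80. That would push OOP to $6918.20, over the $6700 cap, so owner pays $6700 − $4529.40 = $2170.60.

$2170.60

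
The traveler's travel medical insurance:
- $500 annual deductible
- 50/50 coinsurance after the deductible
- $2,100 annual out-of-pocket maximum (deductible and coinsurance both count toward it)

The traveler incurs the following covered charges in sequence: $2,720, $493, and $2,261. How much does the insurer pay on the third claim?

$2,017.50

Claim 1 ($2,720): $500 finishes the deductible; $2,220 goes to coinsurance; traveler's 50% is $1,110. Traveler owes $1,610 (running OOP $1,610). Plan pays $2,720 − $1,610 = $1,110.
Claim 2 ($493): deductible already satisfied, so traveler's share is 50% × $493 = $246.50. Cost to traveler: $246.50. OOP to date $1,856.50. Plan pays $493 − $246.50 = $246.50.
Claim 3 ($2,261): deductible met; 50% of $2,261 = $1,130.50. OOP would hit $2,987 > $2,100, so the cap limits the traveler to $2,100 − $1,856.50 = $243.50. Plan pays $2,261 − $243.50 = $2,017.50.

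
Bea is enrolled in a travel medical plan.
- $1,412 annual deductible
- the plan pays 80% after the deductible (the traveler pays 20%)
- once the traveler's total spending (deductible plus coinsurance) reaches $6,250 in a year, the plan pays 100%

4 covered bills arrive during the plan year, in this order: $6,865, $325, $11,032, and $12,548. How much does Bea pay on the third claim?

Bill 1, $6,865: $1,412 finishes the deductible; $5,453 goes to coinsurance; coinsurance $5,453 × 20% = $1,090.60. Traveler owes $2,502.60 (running OOP $2,502.60).
Bill 2, $325: 20% coinsurance on $325 = $65. Traveler owes $65 (running OOP $2,567.60).
Bill 3, $11,032: 20% coinsurance on $11,032 = $2,206.40. Traveler owes $2,206.40 (running OOP $4,774).

$2,206.40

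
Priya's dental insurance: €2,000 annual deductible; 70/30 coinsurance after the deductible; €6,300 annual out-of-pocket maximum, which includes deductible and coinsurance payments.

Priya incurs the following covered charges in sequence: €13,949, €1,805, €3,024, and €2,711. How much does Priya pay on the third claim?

€173.80

Claim 1 (€13,949): deductible takes €2,000, €11,949 remains; coinsurance €11,949 × 30% = €3,584.70. Cost to patient: €5,584.70. OOP to date €5,584.70.
Claim 2 (€1,805): deductible already satisfied, so patient's share is 30% × €1,805 = €541.50. Patient pays €541.50; OOP now €6,126.20.
Claim 3 (€3,024): deductible met; 30% of €3,024 = €907.20. OOP would hit €7,033.40 > €6,300, so the cap limits the patient to €6,300 − €6,126.20 = €173.80.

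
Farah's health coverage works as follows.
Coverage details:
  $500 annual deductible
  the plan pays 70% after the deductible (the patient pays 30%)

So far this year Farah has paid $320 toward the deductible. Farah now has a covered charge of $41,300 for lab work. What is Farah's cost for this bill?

$12,516

$320 of the $500 deductible is already met, leaving $180.
That leaves $41,300 − $180 = $41,120 for coinsurance.
Coinsurance: $41,120 × 30% = $12,336.
Patient responsibility: $180 + $12,336 = $12,516.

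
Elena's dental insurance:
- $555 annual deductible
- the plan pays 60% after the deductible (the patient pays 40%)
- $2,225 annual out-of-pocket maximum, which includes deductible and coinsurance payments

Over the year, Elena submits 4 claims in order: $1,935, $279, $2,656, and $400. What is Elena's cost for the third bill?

$1,006.40

Bill 1, $1,935: $555 to deductible, leaving $1,380; 40% of $1,380 = $552. Patient owes $1,107 (running OOP $1,107).
Bill 2, $279: 40% coinsurance on $279 = $111.60. Patient pays $111.60; OOP now $1,218.60.
Bill 3, $2,656: deductible met; 40% of $2,656 = $1,062.40. OOP would hit $2,281 > $2,225, so the cap limits the patient to $2,225 − $1,218.60 = $1,006.40.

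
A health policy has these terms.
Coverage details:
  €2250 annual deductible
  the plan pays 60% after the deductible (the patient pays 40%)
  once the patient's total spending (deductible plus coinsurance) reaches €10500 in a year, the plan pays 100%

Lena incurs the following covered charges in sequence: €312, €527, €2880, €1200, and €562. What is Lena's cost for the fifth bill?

#1 (€312): all of it applies to the deductible. Cost to patient: €312. OOP to date €312.
#2 (€527): fully absorbed by the deductible. Patient pays €527; OOP now €839.
#3 (€2880): €1411 to deductible, leaving €1469; 40% of €1469 = €587.60. Cost to patient: €1998.60. OOP to date €2837.60.
#4 (€1200): deductible already satisfied, so patient's share is 40% × €1200 = €480. Patient pays €480; OOP now €3317.60.
#5 (€562): 40% coinsurance on €562 = €224.80. Patient pays €224.80; OOP now €3542.40.

€224.80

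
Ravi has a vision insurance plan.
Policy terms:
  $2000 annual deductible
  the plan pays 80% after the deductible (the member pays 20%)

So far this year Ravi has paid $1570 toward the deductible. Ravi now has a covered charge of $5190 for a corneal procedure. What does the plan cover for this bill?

$3808

Deductible still to meet: $2000 − $1570 = $430.
The remaining $4760 (= $5190 − $430) moves to coinsurance.
Coinsurance: $4760 × 20% = $952.
Member responsibility: $430 + $952 = $1382.
The plan picks up $5190 − $1382 = $3808.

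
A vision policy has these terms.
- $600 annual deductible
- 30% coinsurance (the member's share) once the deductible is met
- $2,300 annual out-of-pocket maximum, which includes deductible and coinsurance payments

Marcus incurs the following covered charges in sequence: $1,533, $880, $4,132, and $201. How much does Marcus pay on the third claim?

$1,156.10

Claim 1 ($1,533): $600 finishes the deductible; $933 goes to coinsurance; 30% of $933 = $279.90. Member pays $879.90; OOP now $879.90.
Claim 2 ($880): deductible already satisfied, so member's share is 30% × $880 = $264. Member owes $264 (running OOP $1,143.90).
Claim 3 ($4,132): 30% coinsurance on $4,132 = $1,239.60. Adding that to $1,143.90 gives $2,383.50, past the $2,300 cap; member pays only $2,300 − $1,143.90 = $1,156.10.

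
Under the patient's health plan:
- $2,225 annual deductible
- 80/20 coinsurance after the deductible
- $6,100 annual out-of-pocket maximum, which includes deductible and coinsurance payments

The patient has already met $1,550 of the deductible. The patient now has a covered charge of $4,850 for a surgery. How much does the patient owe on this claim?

$1,510

Remaining deductible: $2,225 − $1,550 = $675.
That leaves $4,850 − $675 = $4,175 for coinsurance.
20% of $4,175 = $835 falls to the patient.
That puts the patient's cost at $675 + $835 = $1,510 before any cap.
Year-to-date out-of-pocket becomes $1,550 + $1,510 = $3,060, still under the $6,100 maximum, so no cap applies.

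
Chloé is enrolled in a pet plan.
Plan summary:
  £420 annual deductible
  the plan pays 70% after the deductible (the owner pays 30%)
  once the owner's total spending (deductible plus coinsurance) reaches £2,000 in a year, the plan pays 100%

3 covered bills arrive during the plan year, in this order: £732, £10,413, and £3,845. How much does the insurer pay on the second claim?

Claim 1 — £732: £420 to deductible, leaving £312; owner's 30% is £93.60. Owner owes £513.60 (running OOP £513.60). Insurer: £732 − £513.60 = £218.40.
Claim 2 — £10,413: deductible already satisfied, so owner's share is 30% × £10,413 = £3,123.90. That would push OOP to £3,637.50, over the £2,000 cap, so owner pays £2,000 − £513.60 = £1,486.40. Plan pays £10,413 − £1,486.40 = £8,926.60.

£8,926.60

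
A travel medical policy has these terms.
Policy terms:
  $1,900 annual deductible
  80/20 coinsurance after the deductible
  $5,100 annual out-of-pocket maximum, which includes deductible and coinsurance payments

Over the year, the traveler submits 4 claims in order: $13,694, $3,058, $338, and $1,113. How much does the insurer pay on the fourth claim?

$951

#1 ($13,694): $1,900 finishes the deductible; $11,794 goes to coinsurance; coinsurance $11,794 × 20% = $2,358.80. Traveler owes $4,258.80 (running OOP $4,258.80). Insurer: $13,694 − $4,258.80 = $9,435.20.
#2 ($3,058): deductible already satisfied, so traveler's share is 20% × $3,058 = $611.60. Traveler owes $611.60 (running OOP $4,870.40). Insurer: $3,058 − $611.60 = $2,446.40.
#3 ($338): deductible already satisfied, so traveler's share is 20% × $338 = $67.60. Traveler owes $67.60 (running OOP $4,938). Plan pays $338 − $67.60 = $270.40.
#4 ($1,113): 20% coinsurance on $1,113 = $222.60. Adding that to $4,938 gives $5,160.60, past the $5,100 cap; traveler pays only $5,100 − $4,938 = $162. Insurer: $1,113 − $162 = $951.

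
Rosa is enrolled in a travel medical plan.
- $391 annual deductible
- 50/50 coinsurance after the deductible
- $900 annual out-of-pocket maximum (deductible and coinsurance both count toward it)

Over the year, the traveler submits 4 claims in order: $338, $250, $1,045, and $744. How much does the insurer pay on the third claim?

$634.50

#1 ($338): all of it applies to the deductible. Traveler pays $338; OOP now $338. Insurer: $338 − $338 = $0.
#2 ($250): $53 to deductible, leaving $197; traveler's 50% is $98.50. Cost to traveler: $151.50. OOP to date $489.50. Plan pays $250 − $151.50 = $98.50.
#3 ($1,045): 50% coinsurance on $1,045 = $522.50. OOP would hit $1,012 > $900, so the cap limits the traveler to $900 − $489.50 = $410.50. Plan pays $1,045 − $410.50 = $634.50.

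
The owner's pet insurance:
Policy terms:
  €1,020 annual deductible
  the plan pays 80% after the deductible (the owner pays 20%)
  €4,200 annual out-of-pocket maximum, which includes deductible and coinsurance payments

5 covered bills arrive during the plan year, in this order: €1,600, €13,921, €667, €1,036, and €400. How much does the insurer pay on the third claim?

€533.60

#1 (€1,600): €1,020 finishes the deductible; €580 goes to coinsurance; owner's 20% is €116. Owner pays €1,136; OOP now €1,136. Insurer: €1,600 − €1,136 = €464.
#2 (€13,921): 20% coinsurance on €13,921 = €2,784.20. Owner pays €2,784.20; OOP now €3,920.20. Insurer: €13,921 − €2,784.20 = €11,136.80.
#3 (€667): deductible already satisfied, so owner's share is 20% × €667 = €133.40. Cost to owner: €133.40. OOP to date €4,053.60. Insurer: €667 − €133.40 = €533.60.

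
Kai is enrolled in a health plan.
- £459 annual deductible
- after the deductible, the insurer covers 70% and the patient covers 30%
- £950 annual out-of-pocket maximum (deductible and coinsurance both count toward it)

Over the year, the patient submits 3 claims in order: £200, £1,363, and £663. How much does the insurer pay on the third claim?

£503.20

Bill 1, £200: all of it applies to the deductible. Cost to patient: £200. OOP to date £200. Insurer: £200 − £200 = £0.
Bill 2, £1,363: £259 to deductible, leaving £1,104; 30% of £1,104 = £331.20. Patient owes £590.20 (running OOP £790.20). Plan pays £1,363 − £590.20 = £772.80.
Bill 3, £663: deductible already satisfied, so patient's share is 30% × £663 = £198.90. Adding that to £790.20 gives £989.10, past the £950 cap; patient pays only £950 − £790.20 = £159.80. Insurer: £663 − £159.80 = £503.20.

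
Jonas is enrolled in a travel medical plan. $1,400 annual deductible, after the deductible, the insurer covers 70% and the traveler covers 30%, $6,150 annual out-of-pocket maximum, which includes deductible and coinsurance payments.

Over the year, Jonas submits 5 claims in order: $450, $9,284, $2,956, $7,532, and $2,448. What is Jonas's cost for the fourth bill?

#1 ($450): entire amount goes to the deductible. Traveler owes $450 (running OOP $450).
#2 ($9,284): $950 finishes the deductible; $8,334 goes to coinsurance; 30% of $8,334 = $2,500.20. Cost to traveler: $3,450.20. OOP to date $3,900.20.
#3 ($2,956): deductible already satisfied, so traveler's share is 30% × $2,956 = $886.80. Cost to traveler: $886.80. OOP to date $4,787.
#4 ($7,532): deductible already satisfied, so traveler's share is 30% × $7,532 = $2,259.60. OOP would hit $7,046.60 > $6,150, so the cap limits the traveler to $6,150 − $4,787 = $1,363.

$1,363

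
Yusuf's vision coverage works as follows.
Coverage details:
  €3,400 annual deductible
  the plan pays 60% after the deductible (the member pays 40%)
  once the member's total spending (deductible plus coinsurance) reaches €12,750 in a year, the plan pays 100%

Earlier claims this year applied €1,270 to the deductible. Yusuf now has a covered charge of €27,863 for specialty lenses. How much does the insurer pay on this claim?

€1,270 of the €3,400 deductible is already met, leaving €2,130.
That leaves €27,863 − €2,130 = €25,733 for coinsurance.
40% of €25,733 = €10,293.20 falls to the member.
So the member owes €2,130 + €10,293.20 = €12,423.20 before any cap.
Year-to-date out-of-pocket would reach €1,270 + €12,423.20 = €13,693.20, above the €12,750 maximum, so the member pays only €12,750 − €1,270 = €11,480.
The insurer covers the remainder: €27,863 − €11,480 = €16,383.

€16,383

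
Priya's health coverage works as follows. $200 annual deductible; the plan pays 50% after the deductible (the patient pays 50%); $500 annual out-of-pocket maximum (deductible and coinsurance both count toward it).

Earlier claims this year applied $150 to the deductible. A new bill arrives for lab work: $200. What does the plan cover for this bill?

Deductible still to meet: $200 − $150 = $50.
After the $50 deductible portion, $200 − $50 = $150 is subject to coinsurance.
Patient's 50% share of $150 is $75.
That puts the patient's cost at $50 + $75 = $125 before any cap.
Total out-of-pocket so far would be $150 + $125 = $275, below the $500 cap — no reduction.
Insurer pays the balance: $200 − $125 = $75.

$75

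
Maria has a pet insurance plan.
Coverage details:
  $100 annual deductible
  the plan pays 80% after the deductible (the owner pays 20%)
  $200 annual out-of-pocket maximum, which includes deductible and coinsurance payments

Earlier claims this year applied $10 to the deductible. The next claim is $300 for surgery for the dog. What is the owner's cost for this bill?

$132

Deductible still to meet: $100 − $10 = $90.
After the $90 deductible portion, $300 − $90 = $210 is subject to coinsurance.
Owner's 20% share of $210 is $42.
So the owner owes $90 + $42 = $132 before any cap.
Cumulative spending $10 + $132 = $142 stays under the $200 maximum.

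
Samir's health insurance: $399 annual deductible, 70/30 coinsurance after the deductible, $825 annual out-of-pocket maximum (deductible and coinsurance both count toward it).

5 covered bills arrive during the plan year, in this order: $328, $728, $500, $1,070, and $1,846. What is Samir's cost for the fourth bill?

$78.90

Claim 1 ($328): fully absorbed by the deductible. Patient owes $328 (running OOP $328).
Claim 2 ($728): $71 to deductible, leaving $657; 30% of $657 = $197.10. Patient pays $268.10; OOP now $596.10.
Claim 3 ($500): deductible met; 30% of $500 = $150. Cost to patient: $150. OOP to date $746.10.
Claim 4 ($1,070): deductible already satisfied, so patient's share is 30% × $1,070 = $321. That would push OOP to $1,067.10, over the $825 cap, so patient pays $825 − $746.10 = $78.90.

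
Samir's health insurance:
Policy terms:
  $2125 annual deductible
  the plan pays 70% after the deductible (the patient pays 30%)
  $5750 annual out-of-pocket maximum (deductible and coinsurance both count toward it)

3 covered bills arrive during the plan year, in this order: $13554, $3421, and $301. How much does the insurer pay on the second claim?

$3224.70

Claim 1 ($13554): $2125 finishes the deductible; $11429 goes to coinsurance; coinsurance $11429 × 30% = $3428.70. Patient owes $5553.70 (running OOP $5553.70). Insurer: $13554 − $5553.70 = $8000.30.
Claim 2 ($3421): 30% coinsurance on $3421 = $1026.30. That would push OOP to $6580, over the $5750 cap, so patient pays $5750 − $5553.70 = $196.30. Plan pays $3421 − $196.30 = $3224.70.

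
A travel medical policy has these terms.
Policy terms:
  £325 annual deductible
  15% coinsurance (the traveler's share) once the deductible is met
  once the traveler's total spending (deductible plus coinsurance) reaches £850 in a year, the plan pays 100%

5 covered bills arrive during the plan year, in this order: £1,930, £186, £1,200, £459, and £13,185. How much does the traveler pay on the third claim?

£180

#1 (£1,930): £325 finishes the deductible; £1,605 goes to coinsurance; coinsurance £1,605 × 15% = £240.75. Traveler pays £565.75; OOP now £565.75.
#2 (£186): 15% coinsurance on £186 = £27.90. Cost to traveler: £27.90. OOP to date £593.65.
#3 (£1,200): 15% coinsurance on £1,200 = £180. Cost to traveler: £180. OOP to date £773.65.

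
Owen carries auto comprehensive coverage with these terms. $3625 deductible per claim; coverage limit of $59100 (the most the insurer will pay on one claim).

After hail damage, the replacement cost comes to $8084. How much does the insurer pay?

Subtract the deductible: $8084 − $3625 = $4459.
$4459 is within the $59100 limit, so the insurer pays $4459.

$4459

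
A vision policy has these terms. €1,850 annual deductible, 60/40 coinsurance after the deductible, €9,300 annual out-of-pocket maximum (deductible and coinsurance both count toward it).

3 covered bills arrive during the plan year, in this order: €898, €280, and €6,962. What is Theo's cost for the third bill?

€3,188

Bill 1, €898: all of it applies to the deductible. Member pays €898; OOP now €898.
Bill 2, €280: entire amount goes to the deductible. Member owes €280 (running OOP €1,178).
Bill 3, €6,962: €672 finishes the deductible; €6,290 goes to coinsurance; 40% of €6,290 = €2,516. Cost to member: €3,188. OOP to date €4,366.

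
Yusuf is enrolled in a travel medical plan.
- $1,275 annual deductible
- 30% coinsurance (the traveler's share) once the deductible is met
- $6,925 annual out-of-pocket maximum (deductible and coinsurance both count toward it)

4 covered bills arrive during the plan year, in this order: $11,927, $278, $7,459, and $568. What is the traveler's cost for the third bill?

$2,237.70

#1 ($11,927): deductible takes $1,275, $10,652 remains; 30% of $10,652 = $3,195.60. Traveler pays $4,470.60; OOP now $4,470.60.
#2 ($278): 30% coinsurance on $278 = $83.40. Traveler owes $83.40 (running OOP $4,554).
#3 ($7,459): deductible met; 30% of $7,459 = $2,237.70. Traveler owes $2,237.70 (running OOP $6,791.70).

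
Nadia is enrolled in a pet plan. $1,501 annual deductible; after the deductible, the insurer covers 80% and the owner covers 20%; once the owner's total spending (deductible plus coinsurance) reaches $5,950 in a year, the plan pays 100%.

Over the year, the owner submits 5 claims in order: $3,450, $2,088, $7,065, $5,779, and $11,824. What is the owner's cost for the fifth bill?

Claim 1 — $3,450: deductible takes $1,501, $1,949 remains; coinsurance $1,949 × 20% = $389.80. Cost to owner: $1,890.80. OOP to date $1,890.80.
Claim 2 — $2,088: deductible already satisfied, so owner's share is 20% × $2,088 = $417.60. Owner pays $417.60; OOP now $2,308.40.
Claim 3 — $7,065: deductible already satisfied, so owner's share is 20% × $7,065 = $1,413. Cost to owner: $1,413. OOP to date $3,721.40.
Claim 4 — $5,779: 20% coinsurance on $5,779 = $1,155.80. Cost to owner: $1,155.80. OOP to date $4,877.20.
Claim 5 — $11,824: deductible already satisfied, so owner's share is 20% × $11,824 = $2,364.80. OOP would hit $7,242 > $5,950, so the cap limits the owner to $5,950 − $4,877.20 = $1,072.80.

$1,072.80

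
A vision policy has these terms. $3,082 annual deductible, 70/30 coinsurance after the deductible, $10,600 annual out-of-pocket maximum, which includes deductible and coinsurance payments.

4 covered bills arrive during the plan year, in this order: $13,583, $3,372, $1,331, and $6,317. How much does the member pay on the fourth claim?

Claim 1 ($13,583): deductible takes $3,082, $10,501 remains; 30% of $10,501 = $3,150.30. Member pays $6,232.30; OOP now $6,232.30.
Claim 2 ($3,372): 30% coinsurance on $3,372 = $1,011.60. Cost to member: $1,011.60. OOP to date $7,243.90.
Claim 3 ($1,331): deductible met; 30% of $1,331 = $399.30. Member pays $399.30; OOP now $7,643.20.
Claim 4 ($6,317): deductible met; 30% of $6,317 = $1,895.10. Cost to member: $1,895.10. OOP to date $9,538.30.

$1,895.10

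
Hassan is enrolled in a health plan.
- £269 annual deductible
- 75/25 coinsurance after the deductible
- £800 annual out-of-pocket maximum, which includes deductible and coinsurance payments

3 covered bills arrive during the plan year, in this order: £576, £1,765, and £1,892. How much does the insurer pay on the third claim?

#1 (£576): £269 finishes the deductible; £307 goes to coinsurance; 25% of £307 = £76.75. Patient owes £345.75 (running OOP £345.75). Insurer: £576 − £345.75 = £230.25.
#2 (£1,765): deductible already satisfied, so patient's share is 25% × £1,765 = £441.25. Cost to patient: £441.25. OOP to date £787. Insurer: £1,765 − £441.25 = £1,323.75.
#3 (£1,892): deductible met; 25% of £1,892 = £473. Adding that to £787 gives £1,260, past the £800 cap; patient pays only £800 − £787 = £13. Plan pays £1,892 − £13 = £1,879.

£1,879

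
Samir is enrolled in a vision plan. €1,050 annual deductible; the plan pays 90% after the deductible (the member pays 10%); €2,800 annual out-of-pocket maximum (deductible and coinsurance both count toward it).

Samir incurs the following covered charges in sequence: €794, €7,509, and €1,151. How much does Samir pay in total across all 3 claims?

Bill 1, €794: fully absorbed by the deductible. Cost to member: €794. OOP to date €794.
Bill 2, €7,509: €256 to deductible, leaving €7,253; 10% of €7,253 = €725.30. Member pays €981.30; OOP now €1,775.30.
Bill 3, €1,151: deductible met; 10% of €1,151 = €115.10. Member owes €115.10 (running OOP €1,890.40).
Summing the member's payments: €794 + €981.30 + €115.10 = €1,890.40.

€1,890.40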